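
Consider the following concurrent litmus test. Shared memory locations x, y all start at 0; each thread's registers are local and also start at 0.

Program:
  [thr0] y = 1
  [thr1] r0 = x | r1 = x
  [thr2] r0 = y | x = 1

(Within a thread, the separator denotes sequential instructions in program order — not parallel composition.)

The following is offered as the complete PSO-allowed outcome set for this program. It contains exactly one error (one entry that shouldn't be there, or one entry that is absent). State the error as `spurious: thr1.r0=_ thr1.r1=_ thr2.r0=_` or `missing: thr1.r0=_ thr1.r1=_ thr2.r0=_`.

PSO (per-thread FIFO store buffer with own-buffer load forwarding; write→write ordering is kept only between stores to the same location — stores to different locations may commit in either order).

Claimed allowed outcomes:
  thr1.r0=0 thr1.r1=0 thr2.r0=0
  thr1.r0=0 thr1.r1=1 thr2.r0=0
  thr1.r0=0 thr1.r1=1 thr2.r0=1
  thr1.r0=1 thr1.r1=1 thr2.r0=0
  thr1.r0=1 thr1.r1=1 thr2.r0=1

outcome vector order: (thr1.r0,thr1.r1,thr2.r0)
PSO (6): 0/0/0, 0/0/1, 0/1/0, 0/1/1, 1/1/0, 1/1/1
PSO∖claimed = {0/0/1}

missing: thr1.r0=0 thr1.r1=0 thr2.r0=1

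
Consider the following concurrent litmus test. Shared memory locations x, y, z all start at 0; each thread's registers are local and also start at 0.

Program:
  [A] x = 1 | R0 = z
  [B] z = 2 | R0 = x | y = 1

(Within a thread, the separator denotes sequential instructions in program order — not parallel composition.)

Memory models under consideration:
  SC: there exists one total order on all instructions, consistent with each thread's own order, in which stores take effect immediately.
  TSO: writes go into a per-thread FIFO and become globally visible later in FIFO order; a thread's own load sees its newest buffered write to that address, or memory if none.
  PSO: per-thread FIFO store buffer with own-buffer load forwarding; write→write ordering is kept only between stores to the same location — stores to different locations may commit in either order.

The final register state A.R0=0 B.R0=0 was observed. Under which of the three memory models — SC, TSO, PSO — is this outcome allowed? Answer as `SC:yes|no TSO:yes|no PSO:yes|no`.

SC:no TSO:yes PSO:yes

outcome vector order: (A.R0,B.R0)
under SC → 0/1; 2/0; 2/1
under TSO → 0/0; 0/1; 2/0; 2/1
under PSO → 0/0; 0/1; 2/0; 2/1
target 0/0 ∈ {TSO,PSO}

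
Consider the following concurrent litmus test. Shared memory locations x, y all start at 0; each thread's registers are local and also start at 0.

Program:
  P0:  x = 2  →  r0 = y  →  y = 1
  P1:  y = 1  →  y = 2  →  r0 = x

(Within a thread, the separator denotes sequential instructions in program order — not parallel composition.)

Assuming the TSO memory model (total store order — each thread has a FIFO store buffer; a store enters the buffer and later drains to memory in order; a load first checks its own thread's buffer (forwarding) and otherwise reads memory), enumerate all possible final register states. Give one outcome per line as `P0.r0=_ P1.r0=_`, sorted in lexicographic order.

outcome vector order: (P0.r0,P1.r0)
|TSO outcomes| = 6

P0.r0=0 P1.r0=0
P0.r0=0 P1.r0=2
P0.r0=1 P1.r0=0
P0.r0=1 P1.r0=2
P0.r0=2 P1.r0=0
P0.r0=2 P1.r0=2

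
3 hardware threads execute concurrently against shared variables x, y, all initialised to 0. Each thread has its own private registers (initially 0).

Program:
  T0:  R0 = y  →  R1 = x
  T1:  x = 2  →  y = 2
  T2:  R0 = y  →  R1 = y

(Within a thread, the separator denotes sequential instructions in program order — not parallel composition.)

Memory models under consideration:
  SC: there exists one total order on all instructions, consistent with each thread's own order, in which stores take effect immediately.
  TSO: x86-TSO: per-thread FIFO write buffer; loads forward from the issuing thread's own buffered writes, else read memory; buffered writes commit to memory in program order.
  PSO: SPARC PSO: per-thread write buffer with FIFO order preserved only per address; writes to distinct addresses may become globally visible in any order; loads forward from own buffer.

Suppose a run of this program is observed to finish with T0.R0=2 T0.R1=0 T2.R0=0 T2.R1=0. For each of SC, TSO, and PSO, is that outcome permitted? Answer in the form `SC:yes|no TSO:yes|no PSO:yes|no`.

outcome vector order: (T0.R0,T0.R1,T2.R0,T2.R1)
SC (9): <0 0 0 0> <0 0 0 2> <0 0 2 2> <0 2 0 0> <0 2 0 2> <0 2 2 2> <2 2 0 0> <2 2 0 2> <2 2 2 2>
TSO (9): <0 0 0 0> <0 0 0 2> <0 0 2 2> <0 2 0 0> <0 2 0 2> <0 2 2 2> <2 2 0 0> <2 2 0 2> <2 2 2 2>
PSO (12): <0 0 0 0> <0 0 0 2> <0 0 2 2> <0 2 0 0> <0 2 0 2> <0 2 2 2> <2 0 0 0> <2 0 0 2> <2 0 2 2> <2 2 0 0> <2 2 0 2> <2 2 2 2>
target <2 0 0 0> ∈ {PSO}

SC:no TSO:no PSO:yes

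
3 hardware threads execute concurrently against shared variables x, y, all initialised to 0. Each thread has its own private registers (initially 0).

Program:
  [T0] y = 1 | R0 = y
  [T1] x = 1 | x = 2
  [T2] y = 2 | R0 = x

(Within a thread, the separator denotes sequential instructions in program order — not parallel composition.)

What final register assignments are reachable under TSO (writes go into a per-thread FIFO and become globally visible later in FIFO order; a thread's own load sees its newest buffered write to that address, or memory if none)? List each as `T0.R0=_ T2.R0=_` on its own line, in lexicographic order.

T0.R0=1 T2.R0=0
T0.R0=1 T2.R0=1
T0.R0=1 T2.R0=2
T0.R0=2 T2.R0=0
T0.R0=2 T2.R0=1
T0.R0=2 T2.R0=2

outcome vector order: (T0.R0,T2.R0)
|TSO outcomes| = 6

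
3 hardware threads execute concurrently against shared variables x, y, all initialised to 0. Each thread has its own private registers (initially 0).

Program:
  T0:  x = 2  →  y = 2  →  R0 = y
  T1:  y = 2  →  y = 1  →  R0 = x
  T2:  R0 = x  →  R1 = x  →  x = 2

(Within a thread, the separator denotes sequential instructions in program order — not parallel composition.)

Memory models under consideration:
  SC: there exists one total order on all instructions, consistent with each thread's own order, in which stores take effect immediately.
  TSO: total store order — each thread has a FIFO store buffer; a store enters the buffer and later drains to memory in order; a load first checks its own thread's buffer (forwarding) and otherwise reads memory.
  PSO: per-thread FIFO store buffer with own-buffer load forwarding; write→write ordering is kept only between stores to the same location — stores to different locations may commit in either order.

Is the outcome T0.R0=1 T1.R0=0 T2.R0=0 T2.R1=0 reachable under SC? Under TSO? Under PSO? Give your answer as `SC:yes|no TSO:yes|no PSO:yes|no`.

outcome vector order: (T0.R0,T1.R0,T2.R0,T2.R1)
[SC] allowed = {1200 1202 1222 2000 2002 2022 2200 2202 2222}
[TSO] allowed = {1000 1002 1022 1200 1202 1222 2000 2002 2022 2200 2202 2222}
[PSO] allowed = {1000 1002 1022 1200 1202 1222 2000 2002 2022 2200 2202 2222}
target 1000 ∈ {TSO,PSO}

SC:no TSO:yes PSO:yes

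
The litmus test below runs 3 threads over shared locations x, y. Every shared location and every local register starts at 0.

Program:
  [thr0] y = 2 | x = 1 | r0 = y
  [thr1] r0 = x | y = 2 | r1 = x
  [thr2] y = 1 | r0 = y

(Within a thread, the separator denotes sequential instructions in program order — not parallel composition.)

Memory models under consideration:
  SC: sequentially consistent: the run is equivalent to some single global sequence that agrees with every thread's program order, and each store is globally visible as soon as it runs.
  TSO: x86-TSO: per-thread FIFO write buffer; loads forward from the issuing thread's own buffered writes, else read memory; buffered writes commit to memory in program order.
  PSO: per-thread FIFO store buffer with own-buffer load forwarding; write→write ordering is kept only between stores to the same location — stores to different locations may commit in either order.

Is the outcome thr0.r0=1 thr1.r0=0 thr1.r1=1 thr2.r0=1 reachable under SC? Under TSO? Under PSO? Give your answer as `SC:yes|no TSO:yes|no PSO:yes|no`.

outcome vector order: (thr0.r0,thr1.r0,thr1.r1,thr2.r0)
[SC] allowed = {<1 0 0 1>; <1 0 1 1>; <1 0 1 2>; <1 1 1 1>; <1 1 1 2>; <2 0 0 1>; <2 0 0 2>; <2 0 1 1>; <2 0 1 2>; <2 1 1 1>; <2 1 1 2>}
[TSO] allowed = {<1 0 0 1>; <1 0 0 2>; <1 0 1 1>; <1 0 1 2>; <1 1 1 1>; <1 1 1 2>; <2 0 0 1>; <2 0 0 2>; <2 0 1 1>; <2 0 1 2>; <2 1 1 1>; <2 1 1 2>}
[PSO] allowed = {<1 0 0 1>; <1 0 0 2>; <1 0 1 1>; <1 0 1 2>; <1 1 1 1>; <1 1 1 2>; <2 0 0 1>; <2 0 0 2>; <2 0 1 1>; <2 0 1 2>; <2 1 1 1>; <2 1 1 2>}
target <1 0 1 1> ∈ {SC,TSO,PSO}

SC:yes TSO:yes PSO:yes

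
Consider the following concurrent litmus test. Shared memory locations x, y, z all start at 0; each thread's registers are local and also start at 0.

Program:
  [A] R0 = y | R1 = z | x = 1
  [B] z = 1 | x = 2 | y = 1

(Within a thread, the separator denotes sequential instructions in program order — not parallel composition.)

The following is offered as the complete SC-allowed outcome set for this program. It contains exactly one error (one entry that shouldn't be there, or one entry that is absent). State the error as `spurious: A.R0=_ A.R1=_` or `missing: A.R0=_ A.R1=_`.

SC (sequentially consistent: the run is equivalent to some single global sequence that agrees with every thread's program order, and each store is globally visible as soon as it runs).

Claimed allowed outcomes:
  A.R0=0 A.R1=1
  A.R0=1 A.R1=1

outcome vector order: (A.R0,A.R1)
SC: 3 outcomes — {0/0 0/1 1/1}
SC∖claimed = {0/0}

missing: A.R0=0 A.R1=0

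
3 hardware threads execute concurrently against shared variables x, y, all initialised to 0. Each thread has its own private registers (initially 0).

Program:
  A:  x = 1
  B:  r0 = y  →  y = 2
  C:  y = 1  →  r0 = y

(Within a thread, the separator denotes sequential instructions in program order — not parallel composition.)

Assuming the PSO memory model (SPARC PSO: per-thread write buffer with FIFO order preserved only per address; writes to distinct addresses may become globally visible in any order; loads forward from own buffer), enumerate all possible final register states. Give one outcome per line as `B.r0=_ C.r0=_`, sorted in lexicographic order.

B.r0=0 C.r0=1
B.r0=0 C.r0=2
B.r0=1 C.r0=1
B.r0=1 C.r0=2

outcome vector order: (B.r0,C.r0)
|PSO outcomes| = 4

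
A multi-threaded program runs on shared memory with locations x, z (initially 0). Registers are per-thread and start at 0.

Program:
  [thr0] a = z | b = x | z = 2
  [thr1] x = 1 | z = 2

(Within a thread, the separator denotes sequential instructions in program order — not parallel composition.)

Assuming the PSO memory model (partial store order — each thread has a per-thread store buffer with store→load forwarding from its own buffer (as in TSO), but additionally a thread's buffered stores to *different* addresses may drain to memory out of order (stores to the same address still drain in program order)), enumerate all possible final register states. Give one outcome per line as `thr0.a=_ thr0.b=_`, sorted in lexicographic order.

outcome vector order: (thr0.a,thr0.b)
|PSO outcomes| = 4

thr0.a=0 thr0.b=0
thr0.a=0 thr0.b=1
thr0.a=2 thr0.b=0
thr0.a=2 thr0.b=1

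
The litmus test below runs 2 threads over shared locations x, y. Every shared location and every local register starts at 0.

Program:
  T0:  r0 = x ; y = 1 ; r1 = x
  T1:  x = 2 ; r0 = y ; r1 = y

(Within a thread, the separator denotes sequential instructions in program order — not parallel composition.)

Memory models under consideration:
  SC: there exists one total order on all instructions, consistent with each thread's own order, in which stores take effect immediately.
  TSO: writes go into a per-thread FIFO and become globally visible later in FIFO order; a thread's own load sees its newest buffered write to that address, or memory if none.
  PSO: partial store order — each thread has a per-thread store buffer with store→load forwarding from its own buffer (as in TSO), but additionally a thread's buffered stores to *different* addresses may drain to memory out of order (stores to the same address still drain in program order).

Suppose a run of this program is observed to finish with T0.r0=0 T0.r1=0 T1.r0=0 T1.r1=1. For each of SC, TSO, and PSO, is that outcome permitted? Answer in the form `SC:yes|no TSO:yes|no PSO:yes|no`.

outcome vector order: (T0.r0,T0.r1,T1.r0,T1.r1)
under SC → <0 0 1 1>; <0 2 0 0>; <0 2 0 1>; <0 2 1 1>; <2 2 0 0>; <2 2 0 1>; <2 2 1 1>
under TSO → <0 0 0 0>; <0 0 0 1>; <0 0 1 1>; <0 2 0 0>; <0 2 0 1>; <0 2 1 1>; <2 2 0 0>; <2 2 0 1>; <2 2 1 1>
under PSO → <0 0 0 0>; <0 0 0 1>; <0 0 1 1>; <0 2 0 0>; <0 2 0 1>; <0 2 1 1>; <2 2 0 0>; <2 2 0 1>; <2 2 1 1>
target <0 0 0 1> ∈ {TSO,PSO}

SC:no TSO:yes PSO:yes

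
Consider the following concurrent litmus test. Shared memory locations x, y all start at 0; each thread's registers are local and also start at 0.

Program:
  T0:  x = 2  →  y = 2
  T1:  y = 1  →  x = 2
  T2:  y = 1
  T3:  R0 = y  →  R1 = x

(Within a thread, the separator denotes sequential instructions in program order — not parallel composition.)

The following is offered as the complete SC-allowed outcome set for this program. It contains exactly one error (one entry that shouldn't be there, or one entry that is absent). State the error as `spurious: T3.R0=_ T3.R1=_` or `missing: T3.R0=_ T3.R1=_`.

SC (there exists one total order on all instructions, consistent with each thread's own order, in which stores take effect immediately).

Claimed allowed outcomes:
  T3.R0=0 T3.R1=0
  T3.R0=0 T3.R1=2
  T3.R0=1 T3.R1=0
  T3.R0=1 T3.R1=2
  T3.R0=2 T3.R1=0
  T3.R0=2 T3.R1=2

outcome vector order: (T3.R0,T3.R1)
SC (5): 0/0, 0/2, 1/0, 1/2, 2/2
claimed∖SC = {2/0}

spurious: T3.R0=2 T3.R1=0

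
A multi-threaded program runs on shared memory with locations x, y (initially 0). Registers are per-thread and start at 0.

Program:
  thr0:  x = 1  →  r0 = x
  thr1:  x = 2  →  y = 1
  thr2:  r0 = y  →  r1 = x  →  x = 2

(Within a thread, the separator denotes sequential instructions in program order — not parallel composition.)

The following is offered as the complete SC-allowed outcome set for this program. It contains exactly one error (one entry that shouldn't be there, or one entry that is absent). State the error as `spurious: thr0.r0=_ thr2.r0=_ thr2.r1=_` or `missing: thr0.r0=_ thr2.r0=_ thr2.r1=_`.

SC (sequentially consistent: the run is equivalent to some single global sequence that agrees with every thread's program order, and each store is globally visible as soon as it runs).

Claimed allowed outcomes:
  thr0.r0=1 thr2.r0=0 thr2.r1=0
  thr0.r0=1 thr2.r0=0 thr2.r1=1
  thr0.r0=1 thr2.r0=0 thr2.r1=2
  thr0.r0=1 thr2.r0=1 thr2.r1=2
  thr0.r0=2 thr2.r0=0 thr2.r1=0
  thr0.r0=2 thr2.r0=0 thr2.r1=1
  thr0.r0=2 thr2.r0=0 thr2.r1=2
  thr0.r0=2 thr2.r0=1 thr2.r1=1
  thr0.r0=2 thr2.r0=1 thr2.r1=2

missing: thr0.r0=1 thr2.r0=1 thr2.r1=1

outcome vector order: (thr0.r0,thr2.r0,thr2.r1)
SC (10): (1,0,0) (1,0,1) (1,0,2) (1,1,1) (1,1,2) (2,0,0) (2,0,1) (2,0,2) (2,1,1) (2,1,2)
SC∖claimed = {(1,1,1)}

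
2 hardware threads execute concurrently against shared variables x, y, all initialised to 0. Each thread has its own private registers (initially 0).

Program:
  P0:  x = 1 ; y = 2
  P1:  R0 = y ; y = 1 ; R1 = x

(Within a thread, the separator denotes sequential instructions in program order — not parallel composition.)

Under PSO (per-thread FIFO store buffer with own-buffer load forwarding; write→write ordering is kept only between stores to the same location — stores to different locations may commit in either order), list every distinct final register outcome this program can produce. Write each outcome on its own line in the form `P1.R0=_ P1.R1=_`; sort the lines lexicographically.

outcome vector order: (P1.R0,P1.R1)
|PSO outcomes| = 4

P1.R0=0 P1.R1=0
P1.R0=0 P1.R1=1
P1.R0=2 P1.R1=0
P1.R0=2 P1.R1=1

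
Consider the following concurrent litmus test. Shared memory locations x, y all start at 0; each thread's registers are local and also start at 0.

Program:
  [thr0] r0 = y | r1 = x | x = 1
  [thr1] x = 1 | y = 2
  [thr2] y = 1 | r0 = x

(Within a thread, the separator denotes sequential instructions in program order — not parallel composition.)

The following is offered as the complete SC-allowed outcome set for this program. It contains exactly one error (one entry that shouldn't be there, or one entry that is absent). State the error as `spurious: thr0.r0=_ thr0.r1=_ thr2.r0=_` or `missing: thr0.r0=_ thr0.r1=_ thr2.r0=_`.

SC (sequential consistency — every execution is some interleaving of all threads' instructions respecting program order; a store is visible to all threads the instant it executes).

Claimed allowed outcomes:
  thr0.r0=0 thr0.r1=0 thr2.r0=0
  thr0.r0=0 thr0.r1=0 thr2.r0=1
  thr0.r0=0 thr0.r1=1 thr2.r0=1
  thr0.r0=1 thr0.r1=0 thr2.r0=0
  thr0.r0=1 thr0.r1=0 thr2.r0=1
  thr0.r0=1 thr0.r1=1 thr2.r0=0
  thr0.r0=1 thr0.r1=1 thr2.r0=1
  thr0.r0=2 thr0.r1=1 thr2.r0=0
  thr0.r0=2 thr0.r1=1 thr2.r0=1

missing: thr0.r0=0 thr0.r1=1 thr2.r0=0

outcome vector order: (thr0.r0,thr0.r1,thr2.r0)
[SC] allowed = {<0 0 0>; <0 0 1>; <0 1 0>; <0 1 1>; <1 0 0>; <1 0 1>; <1 1 0>; <1 1 1>; <2 1 0>; <2 1 1>}
SC∖claimed = {<0 1 0>}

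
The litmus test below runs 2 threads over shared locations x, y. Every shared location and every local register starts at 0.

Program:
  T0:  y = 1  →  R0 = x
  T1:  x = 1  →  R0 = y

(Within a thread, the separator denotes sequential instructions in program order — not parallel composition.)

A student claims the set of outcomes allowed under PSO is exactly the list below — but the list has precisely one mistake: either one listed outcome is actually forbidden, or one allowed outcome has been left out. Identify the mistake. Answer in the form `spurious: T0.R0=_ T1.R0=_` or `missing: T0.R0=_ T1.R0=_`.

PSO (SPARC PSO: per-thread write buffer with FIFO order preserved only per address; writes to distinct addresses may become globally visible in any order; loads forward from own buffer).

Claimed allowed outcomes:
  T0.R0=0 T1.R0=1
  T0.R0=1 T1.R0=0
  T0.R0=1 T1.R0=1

missing: T0.R0=0 T1.R0=0

outcome vector order: (T0.R0,T1.R0)
under PSO → 0/0; 0/1; 1/0; 1/1
PSO∖claimed = {0/0}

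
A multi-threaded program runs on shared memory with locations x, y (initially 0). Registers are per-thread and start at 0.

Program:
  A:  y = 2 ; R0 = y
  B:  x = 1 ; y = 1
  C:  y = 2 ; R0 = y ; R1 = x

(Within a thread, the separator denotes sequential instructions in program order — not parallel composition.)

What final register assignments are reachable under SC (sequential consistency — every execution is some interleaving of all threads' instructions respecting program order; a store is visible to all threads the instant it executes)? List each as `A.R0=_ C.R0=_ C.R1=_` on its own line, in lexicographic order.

A.R0=1 C.R0=1 C.R1=1
A.R0=1 C.R0=2 C.R1=0
A.R0=1 C.R0=2 C.R1=1
A.R0=2 C.R0=1 C.R1=1
A.R0=2 C.R0=2 C.R1=0
A.R0=2 C.R0=2 C.R1=1

outcome vector order: (A.R0,C.R0,C.R1)
|SC outcomes| = 6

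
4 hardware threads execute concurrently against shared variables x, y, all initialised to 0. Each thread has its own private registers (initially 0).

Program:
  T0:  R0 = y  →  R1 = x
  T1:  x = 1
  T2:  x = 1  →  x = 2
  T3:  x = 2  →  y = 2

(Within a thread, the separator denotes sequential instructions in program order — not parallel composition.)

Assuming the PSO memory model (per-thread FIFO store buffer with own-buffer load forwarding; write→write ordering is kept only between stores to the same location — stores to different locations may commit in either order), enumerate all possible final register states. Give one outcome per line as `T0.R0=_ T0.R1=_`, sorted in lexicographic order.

outcome vector order: (T0.R0,T0.R1)
|PSO outcomes| = 6

T0.R0=0 T0.R1=0
T0.R0=0 T0.R1=1
T0.R0=0 T0.R1=2
T0.R0=2 T0.R1=0
T0.R0=2 T0.R1=1
T0.R0=2 T0.R1=2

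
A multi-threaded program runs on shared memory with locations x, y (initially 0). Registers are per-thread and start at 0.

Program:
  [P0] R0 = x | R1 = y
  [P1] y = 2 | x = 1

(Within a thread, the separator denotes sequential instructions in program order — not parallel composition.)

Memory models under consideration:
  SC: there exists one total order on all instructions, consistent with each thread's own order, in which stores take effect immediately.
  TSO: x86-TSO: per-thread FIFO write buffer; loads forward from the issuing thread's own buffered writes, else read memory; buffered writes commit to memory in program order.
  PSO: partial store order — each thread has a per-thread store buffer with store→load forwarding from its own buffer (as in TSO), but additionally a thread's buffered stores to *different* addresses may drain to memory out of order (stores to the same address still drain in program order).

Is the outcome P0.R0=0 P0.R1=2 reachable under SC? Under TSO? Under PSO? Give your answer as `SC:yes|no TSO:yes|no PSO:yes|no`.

SC:yes TSO:yes PSO:yes

outcome vector order: (P0.R0,P0.R1)
SC: 3 outcomes — {(0,0) (0,2) (1,2)}
TSO: 3 outcomes — {(0,0) (0,2) (1,2)}
PSO: 4 outcomes — {(0,0) (0,2) (1,0) (1,2)}
target (0,2) ∈ {SC,TSO,PSO}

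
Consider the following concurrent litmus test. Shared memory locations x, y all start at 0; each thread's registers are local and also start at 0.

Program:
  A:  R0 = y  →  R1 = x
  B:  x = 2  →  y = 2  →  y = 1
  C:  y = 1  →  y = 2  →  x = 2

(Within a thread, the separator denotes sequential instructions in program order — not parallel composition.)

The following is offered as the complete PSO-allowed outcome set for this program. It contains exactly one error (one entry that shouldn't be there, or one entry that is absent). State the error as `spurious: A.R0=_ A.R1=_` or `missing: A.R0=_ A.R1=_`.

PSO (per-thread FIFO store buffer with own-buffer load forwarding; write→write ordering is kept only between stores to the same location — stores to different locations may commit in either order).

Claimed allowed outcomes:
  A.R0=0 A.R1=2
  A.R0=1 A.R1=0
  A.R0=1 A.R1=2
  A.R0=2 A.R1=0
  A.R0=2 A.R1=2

outcome vector order: (A.R0,A.R1)
PSO (6): (0,0); (0,2); (1,0); (1,2); (2,0); (2,2)
PSO∖claimed = {(0,0)}

missing: A.R0=0 A.R1=0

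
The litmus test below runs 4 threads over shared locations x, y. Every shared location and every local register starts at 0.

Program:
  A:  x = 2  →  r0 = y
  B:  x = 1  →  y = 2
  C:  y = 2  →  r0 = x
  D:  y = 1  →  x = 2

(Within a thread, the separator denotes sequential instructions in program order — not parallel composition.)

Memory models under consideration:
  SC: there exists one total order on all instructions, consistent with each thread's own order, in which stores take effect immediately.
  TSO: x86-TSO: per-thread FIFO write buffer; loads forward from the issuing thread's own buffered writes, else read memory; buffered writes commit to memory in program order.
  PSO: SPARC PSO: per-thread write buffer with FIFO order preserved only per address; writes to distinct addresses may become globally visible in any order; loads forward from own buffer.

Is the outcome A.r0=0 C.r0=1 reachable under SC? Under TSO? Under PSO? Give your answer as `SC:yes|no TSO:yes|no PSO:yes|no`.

outcome vector order: (A.r0,C.r0)
under SC → <0 1>; <0 2>; <1 0>; <1 1>; <1 2>; <2 0>; <2 1>; <2 2>
under TSO → <0 0>; <0 1>; <0 2>; <1 0>; <1 1>; <1 2>; <2 0>; <2 1>; <2 2>
under PSO → <0 0>; <0 1>; <0 2>; <1 0>; <1 1>; <1 2>; <2 0>; <2 1>; <2 2>
target <0 1> ∈ {SC,TSO,PSO}

SC:yes TSO:yes PSO:yes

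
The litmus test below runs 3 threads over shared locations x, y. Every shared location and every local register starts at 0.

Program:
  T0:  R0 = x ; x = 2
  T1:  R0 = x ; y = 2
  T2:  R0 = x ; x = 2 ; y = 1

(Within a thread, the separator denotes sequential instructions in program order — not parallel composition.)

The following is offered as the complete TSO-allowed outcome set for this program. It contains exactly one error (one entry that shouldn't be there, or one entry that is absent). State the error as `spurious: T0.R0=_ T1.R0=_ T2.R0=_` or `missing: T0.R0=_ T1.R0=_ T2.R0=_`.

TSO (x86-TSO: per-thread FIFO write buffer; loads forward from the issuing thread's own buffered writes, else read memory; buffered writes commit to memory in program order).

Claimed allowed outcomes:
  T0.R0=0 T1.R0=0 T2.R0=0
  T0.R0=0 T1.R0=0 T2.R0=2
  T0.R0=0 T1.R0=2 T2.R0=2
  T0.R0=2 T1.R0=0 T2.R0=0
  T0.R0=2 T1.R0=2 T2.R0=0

outcome vector order: (T0.R0,T1.R0,T2.R0)
TSO (6): 0/0/0 0/0/2 0/2/0 0/2/2 2/0/0 2/2/0
TSO∖claimed = {0/2/0}

missing: T0.R0=0 T1.R0=2 T2.R0=0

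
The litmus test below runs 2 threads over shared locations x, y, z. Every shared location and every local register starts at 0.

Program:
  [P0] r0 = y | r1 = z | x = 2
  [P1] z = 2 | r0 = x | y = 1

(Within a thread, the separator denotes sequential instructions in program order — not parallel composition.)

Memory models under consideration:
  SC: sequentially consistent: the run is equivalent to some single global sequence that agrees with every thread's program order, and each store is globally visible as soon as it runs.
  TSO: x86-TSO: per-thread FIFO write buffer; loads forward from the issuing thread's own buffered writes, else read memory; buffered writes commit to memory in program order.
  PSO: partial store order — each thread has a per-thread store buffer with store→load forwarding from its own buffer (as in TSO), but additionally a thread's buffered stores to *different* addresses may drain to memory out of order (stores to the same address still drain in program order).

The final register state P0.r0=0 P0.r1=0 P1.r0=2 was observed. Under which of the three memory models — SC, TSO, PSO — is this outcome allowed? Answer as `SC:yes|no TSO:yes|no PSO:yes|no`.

outcome vector order: (P0.r0,P0.r1,P1.r0)
[SC] allowed = {(0,0,0); (0,0,2); (0,2,0); (0,2,2); (1,2,0)}
[TSO] allowed = {(0,0,0); (0,0,2); (0,2,0); (0,2,2); (1,2,0)}
[PSO] allowed = {(0,0,0); (0,0,2); (0,2,0); (0,2,2); (1,0,0); (1,2,0)}
target (0,0,2) ∈ {SC,TSO,PSO}

SC:yes TSO:yes PSO:yes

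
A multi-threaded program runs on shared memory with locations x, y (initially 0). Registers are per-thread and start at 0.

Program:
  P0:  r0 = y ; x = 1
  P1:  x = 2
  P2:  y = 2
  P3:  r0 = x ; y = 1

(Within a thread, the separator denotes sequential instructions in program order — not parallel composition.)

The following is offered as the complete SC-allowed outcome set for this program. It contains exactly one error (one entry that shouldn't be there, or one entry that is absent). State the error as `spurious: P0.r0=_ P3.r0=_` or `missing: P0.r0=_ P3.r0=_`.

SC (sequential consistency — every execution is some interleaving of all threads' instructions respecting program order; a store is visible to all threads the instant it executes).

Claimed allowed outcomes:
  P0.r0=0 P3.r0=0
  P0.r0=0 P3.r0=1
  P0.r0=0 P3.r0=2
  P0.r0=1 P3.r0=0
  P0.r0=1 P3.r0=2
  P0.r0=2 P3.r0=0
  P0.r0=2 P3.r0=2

outcome vector order: (P0.r0,P3.r0)
under SC → <0 0>; <0 1>; <0 2>; <1 0>; <1 2>; <2 0>; <2 1>; <2 2>
SC∖claimed = {<2 1>}

missing: P0.r0=2 P3.r0=1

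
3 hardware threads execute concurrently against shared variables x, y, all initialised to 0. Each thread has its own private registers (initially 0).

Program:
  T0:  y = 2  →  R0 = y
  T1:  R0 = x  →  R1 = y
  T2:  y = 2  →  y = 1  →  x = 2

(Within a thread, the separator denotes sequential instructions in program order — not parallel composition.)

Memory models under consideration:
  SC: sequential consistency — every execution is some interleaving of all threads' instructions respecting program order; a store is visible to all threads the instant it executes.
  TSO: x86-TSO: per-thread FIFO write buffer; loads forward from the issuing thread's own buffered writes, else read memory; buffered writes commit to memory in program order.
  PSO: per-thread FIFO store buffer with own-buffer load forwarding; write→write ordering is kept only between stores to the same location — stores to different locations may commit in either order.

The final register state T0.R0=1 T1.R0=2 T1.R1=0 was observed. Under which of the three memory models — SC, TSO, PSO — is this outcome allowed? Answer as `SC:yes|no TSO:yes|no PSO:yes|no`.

SC:no TSO:no PSO:yes

outcome vector order: (T0.R0,T1.R0,T1.R1)
under SC → <1 0 0>; <1 0 1>; <1 0 2>; <1 2 1>; <2 0 0>; <2 0 1>; <2 0 2>; <2 2 1>; <2 2 2>
under TSO → <1 0 0>; <1 0 1>; <1 0 2>; <1 2 1>; <2 0 0>; <2 0 1>; <2 0 2>; <2 2 1>; <2 2 2>
under PSO → <1 0 0>; <1 0 1>; <1 0 2>; <1 2 0>; <1 2 1>; <1 2 2>; <2 0 0>; <2 0 1>; <2 0 2>; <2 2 0>; <2 2 1>; <2 2 2>
target <1 2 0> ∈ {PSO}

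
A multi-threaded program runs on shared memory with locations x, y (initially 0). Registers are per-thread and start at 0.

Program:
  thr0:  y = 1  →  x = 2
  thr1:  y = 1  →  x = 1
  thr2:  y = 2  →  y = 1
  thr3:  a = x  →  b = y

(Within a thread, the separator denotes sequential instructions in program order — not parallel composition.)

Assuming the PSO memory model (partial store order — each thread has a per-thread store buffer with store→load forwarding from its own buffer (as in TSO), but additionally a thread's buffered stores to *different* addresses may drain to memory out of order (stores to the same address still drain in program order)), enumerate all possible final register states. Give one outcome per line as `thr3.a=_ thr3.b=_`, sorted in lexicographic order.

thr3.a=0 thr3.b=0
thr3.a=0 thr3.b=1
thr3.a=0 thr3.b=2
thr3.a=1 thr3.b=0
thr3.a=1 thr3.b=1
thr3.a=1 thr3.b=2
thr3.a=2 thr3.b=0
thr3.a=2 thr3.b=1
thr3.a=2 thr3.b=2

outcome vector order: (thr3.a,thr3.b)
|PSO outcomes| = 9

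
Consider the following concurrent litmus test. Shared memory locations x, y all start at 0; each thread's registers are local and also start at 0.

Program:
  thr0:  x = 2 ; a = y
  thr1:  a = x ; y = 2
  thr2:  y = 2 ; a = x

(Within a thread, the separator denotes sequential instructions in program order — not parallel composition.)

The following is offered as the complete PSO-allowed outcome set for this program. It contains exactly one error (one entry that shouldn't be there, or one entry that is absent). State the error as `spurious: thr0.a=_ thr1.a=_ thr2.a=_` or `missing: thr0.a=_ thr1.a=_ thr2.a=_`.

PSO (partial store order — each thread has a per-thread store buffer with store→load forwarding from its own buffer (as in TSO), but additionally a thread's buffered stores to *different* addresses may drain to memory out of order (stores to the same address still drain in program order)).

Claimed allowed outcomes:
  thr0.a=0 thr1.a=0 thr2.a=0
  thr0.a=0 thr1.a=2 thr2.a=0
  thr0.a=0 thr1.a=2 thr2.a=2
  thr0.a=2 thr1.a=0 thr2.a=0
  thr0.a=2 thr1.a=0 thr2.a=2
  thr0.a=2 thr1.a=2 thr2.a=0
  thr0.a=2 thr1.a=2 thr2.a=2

outcome vector order: (thr0.a,thr1.a,thr2.a)
PSO (8): <0 0 0>; <0 0 2>; <0 2 0>; <0 2 2>; <2 0 0>; <2 0 2>; <2 2 0>; <2 2 2>
PSO∖claimed = {<0 0 2>}

missing: thr0.a=0 thr1.a=0 thr2.a=2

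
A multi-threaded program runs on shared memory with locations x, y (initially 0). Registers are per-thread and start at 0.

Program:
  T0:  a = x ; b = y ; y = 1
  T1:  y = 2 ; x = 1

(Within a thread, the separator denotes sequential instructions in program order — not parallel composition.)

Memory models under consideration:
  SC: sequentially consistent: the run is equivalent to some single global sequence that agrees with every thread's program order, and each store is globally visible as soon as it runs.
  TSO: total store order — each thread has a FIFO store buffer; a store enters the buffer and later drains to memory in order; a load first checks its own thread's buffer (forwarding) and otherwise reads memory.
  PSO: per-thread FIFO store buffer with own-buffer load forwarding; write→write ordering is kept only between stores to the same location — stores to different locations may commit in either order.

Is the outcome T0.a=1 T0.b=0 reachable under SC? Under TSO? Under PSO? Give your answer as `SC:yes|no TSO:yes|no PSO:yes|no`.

outcome vector order: (T0.a,T0.b)
[SC] allowed = {0/0 0/2 1/2}
[TSO] allowed = {0/0 0/2 1/2}
[PSO] allowed = {0/0 0/2 1/0 1/2}
target 1/0 ∈ {PSO}

SC:no TSO:no PSO:yes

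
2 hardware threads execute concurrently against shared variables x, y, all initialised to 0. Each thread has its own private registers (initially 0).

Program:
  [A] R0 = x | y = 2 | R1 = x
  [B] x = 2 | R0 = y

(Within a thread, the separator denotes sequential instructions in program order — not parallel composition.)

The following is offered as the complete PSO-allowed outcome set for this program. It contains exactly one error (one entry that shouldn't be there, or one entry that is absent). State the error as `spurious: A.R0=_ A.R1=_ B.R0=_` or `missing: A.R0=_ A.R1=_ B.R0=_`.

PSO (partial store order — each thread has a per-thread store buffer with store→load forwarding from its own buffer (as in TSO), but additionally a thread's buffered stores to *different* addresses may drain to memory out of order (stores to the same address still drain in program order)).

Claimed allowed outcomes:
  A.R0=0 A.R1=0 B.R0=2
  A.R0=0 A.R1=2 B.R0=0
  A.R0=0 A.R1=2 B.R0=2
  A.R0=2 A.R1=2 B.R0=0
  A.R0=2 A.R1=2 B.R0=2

missing: A.R0=0 A.R1=0 B.R0=0

outcome vector order: (A.R0,A.R1,B.R0)
[PSO] allowed = {(0,0,0), (0,0,2), (0,2,0), (0,2,2), (2,2,0), (2,2,2)}
PSO∖claimed = {(0,0,0)}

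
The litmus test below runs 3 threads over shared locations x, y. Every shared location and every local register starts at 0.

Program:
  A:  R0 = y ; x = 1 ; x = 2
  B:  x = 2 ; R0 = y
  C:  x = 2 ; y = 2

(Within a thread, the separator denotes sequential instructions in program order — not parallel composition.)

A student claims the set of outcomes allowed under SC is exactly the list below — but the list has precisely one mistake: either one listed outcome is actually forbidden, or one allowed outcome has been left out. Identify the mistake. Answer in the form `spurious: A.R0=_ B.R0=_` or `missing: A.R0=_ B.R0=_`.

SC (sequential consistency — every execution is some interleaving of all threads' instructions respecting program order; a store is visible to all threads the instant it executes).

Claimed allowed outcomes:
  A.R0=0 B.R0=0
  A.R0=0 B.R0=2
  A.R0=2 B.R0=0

missing: A.R0=2 B.R0=2

outcome vector order: (A.R0,B.R0)
SC (4): 00; 02; 20; 22
SC∖claimed = {22}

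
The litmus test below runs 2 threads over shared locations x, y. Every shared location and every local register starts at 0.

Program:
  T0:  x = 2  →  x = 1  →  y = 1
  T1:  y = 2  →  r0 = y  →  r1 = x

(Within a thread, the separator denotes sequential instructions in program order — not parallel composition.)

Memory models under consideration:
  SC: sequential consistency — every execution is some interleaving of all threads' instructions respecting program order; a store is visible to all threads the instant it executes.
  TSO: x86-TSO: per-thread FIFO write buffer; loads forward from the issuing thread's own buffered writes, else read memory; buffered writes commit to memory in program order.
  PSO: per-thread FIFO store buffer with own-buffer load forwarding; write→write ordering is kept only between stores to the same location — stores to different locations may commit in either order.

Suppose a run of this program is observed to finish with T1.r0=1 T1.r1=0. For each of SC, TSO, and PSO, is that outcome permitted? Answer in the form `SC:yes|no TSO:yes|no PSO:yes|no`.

SC:no TSO:no PSO:yes

outcome vector order: (T1.r0,T1.r1)
under SC → 1/1; 2/0; 2/1; 2/2
under TSO → 1/1; 2/0; 2/1; 2/2
under PSO → 1/0; 1/1; 1/2; 2/0; 2/1; 2/2
target 1/0 ∈ {PSO}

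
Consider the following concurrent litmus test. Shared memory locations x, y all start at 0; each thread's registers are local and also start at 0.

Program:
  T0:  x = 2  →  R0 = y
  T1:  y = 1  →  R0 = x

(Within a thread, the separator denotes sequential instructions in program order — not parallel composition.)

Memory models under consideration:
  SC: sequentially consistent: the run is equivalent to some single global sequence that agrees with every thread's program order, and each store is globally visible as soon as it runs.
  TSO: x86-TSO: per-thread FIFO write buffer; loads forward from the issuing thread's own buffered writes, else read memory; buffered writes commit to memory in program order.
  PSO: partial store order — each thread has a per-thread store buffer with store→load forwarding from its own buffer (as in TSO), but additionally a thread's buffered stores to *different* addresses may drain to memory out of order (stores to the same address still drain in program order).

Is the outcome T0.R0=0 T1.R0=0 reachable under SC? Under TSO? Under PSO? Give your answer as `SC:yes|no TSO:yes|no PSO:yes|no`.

SC:no TSO:yes PSO:yes

outcome vector order: (T0.R0,T1.R0)
SC (3): <0 2> <1 0> <1 2>
TSO (4): <0 0> <0 2> <1 0> <1 2>
PSO (4): <0 0> <0 2> <1 0> <1 2>
target <0 0> ∈ {TSO,PSO}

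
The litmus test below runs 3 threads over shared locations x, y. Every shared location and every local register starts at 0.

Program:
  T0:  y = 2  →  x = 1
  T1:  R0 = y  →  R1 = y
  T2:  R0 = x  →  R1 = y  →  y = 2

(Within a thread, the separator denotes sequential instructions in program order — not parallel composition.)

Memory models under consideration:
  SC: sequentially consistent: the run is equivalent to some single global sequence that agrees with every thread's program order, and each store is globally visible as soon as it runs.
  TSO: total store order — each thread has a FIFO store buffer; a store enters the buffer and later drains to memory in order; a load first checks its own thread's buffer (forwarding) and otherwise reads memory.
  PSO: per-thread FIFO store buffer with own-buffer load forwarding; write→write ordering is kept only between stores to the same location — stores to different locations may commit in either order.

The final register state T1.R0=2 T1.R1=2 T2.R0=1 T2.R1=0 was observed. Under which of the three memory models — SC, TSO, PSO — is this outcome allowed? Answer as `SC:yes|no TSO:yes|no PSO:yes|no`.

outcome vector order: (T1.R0,T1.R1,T2.R0,T2.R1)
SC: 9 outcomes — {(0,0,0,0), (0,0,0,2), (0,0,1,2), (0,2,0,0), (0,2,0,2), (0,2,1,2), (2,2,0,0), (2,2,0,2), (2,2,1,2)}
TSO: 9 outcomes — {(0,0,0,0), (0,0,0,2), (0,0,1,2), (0,2,0,0), (0,2,0,2), (0,2,1,2), (2,2,0,0), (2,2,0,2), (2,2,1,2)}
PSO: 12 outcomes — {(0,0,0,0), (0,0,0,2), (0,0,1,0), (0,0,1,2), (0,2,0,0), (0,2,0,2), (0,2,1,0), (0,2,1,2), (2,2,0,0), (2,2,0,2), (2,2,1,0), (2,2,1,2)}
target (2,2,1,0) ∈ {PSO}

SC:no TSO:no PSO:yes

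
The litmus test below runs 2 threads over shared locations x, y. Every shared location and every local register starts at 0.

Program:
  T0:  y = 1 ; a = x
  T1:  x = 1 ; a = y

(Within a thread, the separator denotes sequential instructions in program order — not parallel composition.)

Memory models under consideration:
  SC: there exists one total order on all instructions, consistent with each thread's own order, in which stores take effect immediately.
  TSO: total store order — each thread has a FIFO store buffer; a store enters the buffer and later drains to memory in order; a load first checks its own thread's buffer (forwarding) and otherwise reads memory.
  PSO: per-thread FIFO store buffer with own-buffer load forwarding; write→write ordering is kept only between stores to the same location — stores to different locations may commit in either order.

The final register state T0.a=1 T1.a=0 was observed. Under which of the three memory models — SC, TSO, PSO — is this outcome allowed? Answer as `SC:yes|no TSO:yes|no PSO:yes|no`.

SC:yes TSO:yes PSO:yes

outcome vector order: (T0.a,T1.a)
under SC → 0/1, 1/0, 1/1
under TSO → 0/0, 0/1, 1/0, 1/1
under PSO → 0/0, 0/1, 1/0, 1/1
target 1/0 ∈ {SC,TSO,PSO}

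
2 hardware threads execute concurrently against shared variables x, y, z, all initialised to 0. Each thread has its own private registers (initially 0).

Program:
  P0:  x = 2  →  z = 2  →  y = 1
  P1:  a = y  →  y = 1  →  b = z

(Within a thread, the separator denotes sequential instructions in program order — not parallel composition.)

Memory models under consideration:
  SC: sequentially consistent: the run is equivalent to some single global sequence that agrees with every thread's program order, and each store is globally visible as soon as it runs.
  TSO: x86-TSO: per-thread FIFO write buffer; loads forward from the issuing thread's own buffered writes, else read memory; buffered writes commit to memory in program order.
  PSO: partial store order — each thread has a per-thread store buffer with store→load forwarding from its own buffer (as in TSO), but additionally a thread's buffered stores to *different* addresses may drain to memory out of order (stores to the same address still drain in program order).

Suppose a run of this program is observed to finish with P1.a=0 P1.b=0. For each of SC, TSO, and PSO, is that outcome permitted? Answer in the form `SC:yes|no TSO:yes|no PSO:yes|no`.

outcome vector order: (P1.a,P1.b)
SC: 3 outcomes — {00 02 12}
TSO: 3 outcomes — {00 02 12}
PSO: 4 outcomes — {00 02 10 12}
target 00 ∈ {SC,TSO,PSO}

SC:yes TSO:yes PSO:yes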